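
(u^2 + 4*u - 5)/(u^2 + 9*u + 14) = (u^2 + 4*u - 5)/(u^2 + 9*u + 14)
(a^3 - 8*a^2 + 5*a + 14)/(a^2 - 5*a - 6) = (a^2 - 9*a + 14)/(a - 6)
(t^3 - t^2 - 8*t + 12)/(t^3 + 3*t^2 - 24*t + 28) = (t + 3)/(t + 7)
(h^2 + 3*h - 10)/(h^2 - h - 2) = (h + 5)/(h + 1)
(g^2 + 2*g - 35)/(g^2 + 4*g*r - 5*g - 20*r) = (g + 7)/(g + 4*r)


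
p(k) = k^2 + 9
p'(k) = 2*k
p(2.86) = 17.18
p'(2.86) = 5.72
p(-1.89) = 12.57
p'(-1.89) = -3.78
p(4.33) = 27.75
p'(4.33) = 8.66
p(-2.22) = 13.93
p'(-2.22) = -4.44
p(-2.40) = 14.76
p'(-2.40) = -4.80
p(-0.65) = 9.42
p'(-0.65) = -1.30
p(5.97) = 44.64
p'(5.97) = 11.94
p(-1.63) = 11.66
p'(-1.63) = -3.26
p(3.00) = 18.00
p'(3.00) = 6.00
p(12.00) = 153.00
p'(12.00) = 24.00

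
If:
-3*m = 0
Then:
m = 0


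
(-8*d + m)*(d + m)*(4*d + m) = -32*d^3 - 36*d^2*m - 3*d*m^2 + m^3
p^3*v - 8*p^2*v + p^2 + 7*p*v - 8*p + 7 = (p - 7)*(p - 1)*(p*v + 1)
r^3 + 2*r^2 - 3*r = r*(r - 1)*(r + 3)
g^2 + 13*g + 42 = (g + 6)*(g + 7)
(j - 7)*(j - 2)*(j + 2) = j^3 - 7*j^2 - 4*j + 28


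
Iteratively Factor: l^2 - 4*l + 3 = (l - 3)*(l - 1)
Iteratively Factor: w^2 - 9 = (w + 3)*(w - 3)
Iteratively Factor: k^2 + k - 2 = (k + 2)*(k - 1)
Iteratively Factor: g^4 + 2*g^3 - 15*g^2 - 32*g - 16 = (g + 1)*(g^3 + g^2 - 16*g - 16) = (g + 1)^2*(g^2 - 16) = (g - 4)*(g + 1)^2*(g + 4)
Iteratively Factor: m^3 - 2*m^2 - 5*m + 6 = (m + 2)*(m^2 - 4*m + 3) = (m - 3)*(m + 2)*(m - 1)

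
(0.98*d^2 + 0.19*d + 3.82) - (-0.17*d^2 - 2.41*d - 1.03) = 1.15*d^2 + 2.6*d + 4.85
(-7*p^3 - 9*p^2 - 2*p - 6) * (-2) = 14*p^3 + 18*p^2 + 4*p + 12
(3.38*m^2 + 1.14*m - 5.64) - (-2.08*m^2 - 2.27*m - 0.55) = 5.46*m^2 + 3.41*m - 5.09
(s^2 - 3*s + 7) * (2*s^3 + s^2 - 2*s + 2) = 2*s^5 - 5*s^4 + 9*s^3 + 15*s^2 - 20*s + 14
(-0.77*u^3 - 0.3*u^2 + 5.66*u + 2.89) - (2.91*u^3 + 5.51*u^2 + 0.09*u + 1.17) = -3.68*u^3 - 5.81*u^2 + 5.57*u + 1.72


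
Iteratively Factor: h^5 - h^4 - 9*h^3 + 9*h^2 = (h)*(h^4 - h^3 - 9*h^2 + 9*h) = h*(h - 1)*(h^3 - 9*h) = h^2*(h - 1)*(h^2 - 9) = h^2*(h - 1)*(h + 3)*(h - 3)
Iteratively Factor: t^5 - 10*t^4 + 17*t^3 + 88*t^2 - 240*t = (t)*(t^4 - 10*t^3 + 17*t^2 + 88*t - 240) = t*(t - 4)*(t^3 - 6*t^2 - 7*t + 60) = t*(t - 4)*(t + 3)*(t^2 - 9*t + 20) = t*(t - 4)^2*(t + 3)*(t - 5)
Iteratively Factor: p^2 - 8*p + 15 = (p - 3)*(p - 5)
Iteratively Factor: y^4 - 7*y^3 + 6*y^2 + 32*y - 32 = (y + 2)*(y^3 - 9*y^2 + 24*y - 16) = (y - 4)*(y + 2)*(y^2 - 5*y + 4) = (y - 4)^2*(y + 2)*(y - 1)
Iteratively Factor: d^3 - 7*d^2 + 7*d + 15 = (d - 3)*(d^2 - 4*d - 5) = (d - 5)*(d - 3)*(d + 1)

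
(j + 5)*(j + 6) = j^2 + 11*j + 30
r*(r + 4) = r^2 + 4*r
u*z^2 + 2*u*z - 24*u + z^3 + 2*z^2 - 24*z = (u + z)*(z - 4)*(z + 6)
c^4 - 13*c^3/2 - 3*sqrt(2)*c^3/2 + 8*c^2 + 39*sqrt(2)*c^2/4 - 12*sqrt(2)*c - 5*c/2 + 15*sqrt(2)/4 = (c - 5)*(c - 1)*(c - 1/2)*(c - 3*sqrt(2)/2)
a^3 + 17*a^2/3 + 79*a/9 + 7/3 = (a + 1/3)*(a + 7/3)*(a + 3)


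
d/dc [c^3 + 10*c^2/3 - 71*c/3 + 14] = 3*c^2 + 20*c/3 - 71/3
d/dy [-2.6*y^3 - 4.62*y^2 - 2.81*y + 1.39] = -7.8*y^2 - 9.24*y - 2.81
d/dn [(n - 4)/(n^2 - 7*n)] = (-n^2 + 8*n - 28)/(n^2*(n^2 - 14*n + 49))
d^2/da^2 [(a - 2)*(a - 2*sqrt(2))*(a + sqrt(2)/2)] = 6*a - 3*sqrt(2) - 4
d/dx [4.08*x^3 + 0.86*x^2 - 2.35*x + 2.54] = 12.24*x^2 + 1.72*x - 2.35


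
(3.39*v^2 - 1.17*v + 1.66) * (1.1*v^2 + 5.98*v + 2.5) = 3.729*v^4 + 18.9852*v^3 + 3.3044*v^2 + 7.0018*v + 4.15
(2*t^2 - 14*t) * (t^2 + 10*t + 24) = 2*t^4 + 6*t^3 - 92*t^2 - 336*t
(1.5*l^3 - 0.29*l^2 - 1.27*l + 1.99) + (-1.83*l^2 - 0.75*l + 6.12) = 1.5*l^3 - 2.12*l^2 - 2.02*l + 8.11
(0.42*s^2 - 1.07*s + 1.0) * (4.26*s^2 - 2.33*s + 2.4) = 1.7892*s^4 - 5.5368*s^3 + 7.7611*s^2 - 4.898*s + 2.4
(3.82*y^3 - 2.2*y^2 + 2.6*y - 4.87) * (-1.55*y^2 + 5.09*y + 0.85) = -5.921*y^5 + 22.8538*y^4 - 11.981*y^3 + 18.9125*y^2 - 22.5783*y - 4.1395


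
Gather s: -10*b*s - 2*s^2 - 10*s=-2*s^2 + s*(-10*b - 10)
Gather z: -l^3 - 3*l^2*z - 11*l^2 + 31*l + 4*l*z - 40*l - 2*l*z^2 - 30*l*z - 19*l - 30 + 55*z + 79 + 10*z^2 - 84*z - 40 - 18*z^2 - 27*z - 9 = -l^3 - 11*l^2 - 28*l + z^2*(-2*l - 8) + z*(-3*l^2 - 26*l - 56)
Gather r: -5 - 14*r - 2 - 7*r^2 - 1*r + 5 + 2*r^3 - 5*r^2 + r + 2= 2*r^3 - 12*r^2 - 14*r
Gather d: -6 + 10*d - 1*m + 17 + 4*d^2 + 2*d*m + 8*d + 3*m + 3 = 4*d^2 + d*(2*m + 18) + 2*m + 14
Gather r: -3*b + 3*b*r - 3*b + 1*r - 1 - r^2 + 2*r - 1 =-6*b - r^2 + r*(3*b + 3) - 2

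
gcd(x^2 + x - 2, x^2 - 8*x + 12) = 1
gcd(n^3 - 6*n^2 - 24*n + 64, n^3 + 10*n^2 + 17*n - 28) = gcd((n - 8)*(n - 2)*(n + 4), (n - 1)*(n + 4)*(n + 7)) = n + 4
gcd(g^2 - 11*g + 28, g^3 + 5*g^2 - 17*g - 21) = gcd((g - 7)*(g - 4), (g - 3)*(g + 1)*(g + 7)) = 1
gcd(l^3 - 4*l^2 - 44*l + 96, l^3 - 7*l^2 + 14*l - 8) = l - 2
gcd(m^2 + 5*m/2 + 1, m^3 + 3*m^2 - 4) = m + 2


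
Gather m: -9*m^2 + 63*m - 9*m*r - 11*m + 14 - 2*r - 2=-9*m^2 + m*(52 - 9*r) - 2*r + 12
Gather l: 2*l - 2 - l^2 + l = -l^2 + 3*l - 2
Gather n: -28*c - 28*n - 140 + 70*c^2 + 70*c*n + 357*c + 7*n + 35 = 70*c^2 + 329*c + n*(70*c - 21) - 105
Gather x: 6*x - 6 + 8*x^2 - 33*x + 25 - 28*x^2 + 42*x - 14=-20*x^2 + 15*x + 5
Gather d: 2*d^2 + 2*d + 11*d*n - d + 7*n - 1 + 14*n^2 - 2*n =2*d^2 + d*(11*n + 1) + 14*n^2 + 5*n - 1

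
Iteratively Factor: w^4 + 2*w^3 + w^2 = (w)*(w^3 + 2*w^2 + w) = w*(w + 1)*(w^2 + w) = w^2*(w + 1)*(w + 1)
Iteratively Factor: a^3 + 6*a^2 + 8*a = (a + 4)*(a^2 + 2*a) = a*(a + 4)*(a + 2)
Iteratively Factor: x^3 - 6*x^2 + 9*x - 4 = (x - 4)*(x^2 - 2*x + 1) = (x - 4)*(x - 1)*(x - 1)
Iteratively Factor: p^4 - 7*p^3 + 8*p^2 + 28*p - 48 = (p - 3)*(p^3 - 4*p^2 - 4*p + 16) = (p - 3)*(p + 2)*(p^2 - 6*p + 8) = (p - 3)*(p - 2)*(p + 2)*(p - 4)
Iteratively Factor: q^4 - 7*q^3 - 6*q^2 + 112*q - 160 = (q + 4)*(q^3 - 11*q^2 + 38*q - 40) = (q - 2)*(q + 4)*(q^2 - 9*q + 20) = (q - 5)*(q - 2)*(q + 4)*(q - 4)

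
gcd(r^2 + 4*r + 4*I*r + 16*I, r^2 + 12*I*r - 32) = r + 4*I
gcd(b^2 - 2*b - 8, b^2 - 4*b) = b - 4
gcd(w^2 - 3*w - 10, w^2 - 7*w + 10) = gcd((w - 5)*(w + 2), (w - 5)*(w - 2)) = w - 5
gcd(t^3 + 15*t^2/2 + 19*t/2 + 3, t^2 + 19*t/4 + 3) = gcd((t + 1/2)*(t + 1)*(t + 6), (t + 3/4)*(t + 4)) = 1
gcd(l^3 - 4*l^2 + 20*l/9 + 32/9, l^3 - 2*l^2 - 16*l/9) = l^2 - 2*l - 16/9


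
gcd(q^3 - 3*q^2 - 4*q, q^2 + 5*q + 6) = 1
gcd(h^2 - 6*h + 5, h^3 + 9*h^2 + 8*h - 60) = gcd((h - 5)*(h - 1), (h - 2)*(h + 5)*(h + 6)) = 1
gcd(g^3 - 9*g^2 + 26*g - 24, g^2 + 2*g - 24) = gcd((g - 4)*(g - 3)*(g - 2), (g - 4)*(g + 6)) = g - 4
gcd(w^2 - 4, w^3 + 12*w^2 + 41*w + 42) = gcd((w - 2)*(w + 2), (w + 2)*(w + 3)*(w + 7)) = w + 2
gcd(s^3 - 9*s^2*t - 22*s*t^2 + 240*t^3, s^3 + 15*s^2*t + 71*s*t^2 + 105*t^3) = s + 5*t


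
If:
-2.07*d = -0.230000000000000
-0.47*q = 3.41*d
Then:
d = 0.11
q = -0.81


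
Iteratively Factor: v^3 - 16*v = (v + 4)*(v^2 - 4*v) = (v - 4)*(v + 4)*(v)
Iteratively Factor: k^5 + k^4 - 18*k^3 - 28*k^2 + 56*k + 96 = (k - 2)*(k^4 + 3*k^3 - 12*k^2 - 52*k - 48) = (k - 2)*(k + 2)*(k^3 + k^2 - 14*k - 24) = (k - 2)*(k + 2)^2*(k^2 - k - 12) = (k - 4)*(k - 2)*(k + 2)^2*(k + 3)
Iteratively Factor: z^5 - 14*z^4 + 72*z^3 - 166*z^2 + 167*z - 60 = (z - 1)*(z^4 - 13*z^3 + 59*z^2 - 107*z + 60) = (z - 5)*(z - 1)*(z^3 - 8*z^2 + 19*z - 12) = (z - 5)*(z - 1)^2*(z^2 - 7*z + 12) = (z - 5)*(z - 3)*(z - 1)^2*(z - 4)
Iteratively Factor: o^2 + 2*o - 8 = (o + 4)*(o - 2)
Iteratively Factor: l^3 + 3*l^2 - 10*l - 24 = (l + 2)*(l^2 + l - 12) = (l + 2)*(l + 4)*(l - 3)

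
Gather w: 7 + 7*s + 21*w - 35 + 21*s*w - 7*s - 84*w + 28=w*(21*s - 63)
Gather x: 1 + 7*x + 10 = 7*x + 11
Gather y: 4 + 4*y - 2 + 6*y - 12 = 10*y - 10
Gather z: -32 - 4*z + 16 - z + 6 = -5*z - 10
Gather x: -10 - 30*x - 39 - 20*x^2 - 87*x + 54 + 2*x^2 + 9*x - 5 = -18*x^2 - 108*x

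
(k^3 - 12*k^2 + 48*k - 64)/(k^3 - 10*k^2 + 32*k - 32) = (k - 4)/(k - 2)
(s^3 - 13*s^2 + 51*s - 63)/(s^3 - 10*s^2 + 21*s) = (s - 3)/s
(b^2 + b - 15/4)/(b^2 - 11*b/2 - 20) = (b - 3/2)/(b - 8)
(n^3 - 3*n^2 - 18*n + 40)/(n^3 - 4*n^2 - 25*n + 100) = (n^2 + 2*n - 8)/(n^2 + n - 20)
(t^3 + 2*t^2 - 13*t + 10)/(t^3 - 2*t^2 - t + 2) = (t + 5)/(t + 1)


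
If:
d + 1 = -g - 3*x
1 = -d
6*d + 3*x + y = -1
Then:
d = -1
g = y - 5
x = 5/3 - y/3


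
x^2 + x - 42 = (x - 6)*(x + 7)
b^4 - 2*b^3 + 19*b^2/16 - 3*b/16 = b*(b - 1)*(b - 3/4)*(b - 1/4)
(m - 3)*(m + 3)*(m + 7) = m^3 + 7*m^2 - 9*m - 63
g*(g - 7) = g^2 - 7*g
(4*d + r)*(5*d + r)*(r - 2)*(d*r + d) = 20*d^3*r^2 - 20*d^3*r - 40*d^3 + 9*d^2*r^3 - 9*d^2*r^2 - 18*d^2*r + d*r^4 - d*r^3 - 2*d*r^2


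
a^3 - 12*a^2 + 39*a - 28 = (a - 7)*(a - 4)*(a - 1)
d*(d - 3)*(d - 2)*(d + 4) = d^4 - d^3 - 14*d^2 + 24*d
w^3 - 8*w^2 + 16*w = w*(w - 4)^2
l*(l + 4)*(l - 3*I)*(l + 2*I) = l^4 + 4*l^3 - I*l^3 + 6*l^2 - 4*I*l^2 + 24*l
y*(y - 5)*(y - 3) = y^3 - 8*y^2 + 15*y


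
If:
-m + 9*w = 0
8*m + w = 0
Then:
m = 0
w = 0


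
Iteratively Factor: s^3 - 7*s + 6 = (s - 1)*(s^2 + s - 6) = (s - 2)*(s - 1)*(s + 3)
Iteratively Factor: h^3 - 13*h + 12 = (h - 1)*(h^2 + h - 12) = (h - 1)*(h + 4)*(h - 3)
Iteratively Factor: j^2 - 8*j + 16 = (j - 4)*(j - 4)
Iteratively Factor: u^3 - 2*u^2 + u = (u)*(u^2 - 2*u + 1) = u*(u - 1)*(u - 1)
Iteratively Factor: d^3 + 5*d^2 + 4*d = (d)*(d^2 + 5*d + 4) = d*(d + 1)*(d + 4)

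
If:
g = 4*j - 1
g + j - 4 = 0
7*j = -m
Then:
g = 3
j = 1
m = -7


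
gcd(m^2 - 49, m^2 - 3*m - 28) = m - 7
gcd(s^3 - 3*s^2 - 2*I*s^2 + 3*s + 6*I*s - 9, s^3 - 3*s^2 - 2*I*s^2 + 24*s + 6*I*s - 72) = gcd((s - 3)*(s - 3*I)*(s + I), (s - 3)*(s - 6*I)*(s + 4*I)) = s - 3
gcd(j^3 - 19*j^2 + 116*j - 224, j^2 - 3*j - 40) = j - 8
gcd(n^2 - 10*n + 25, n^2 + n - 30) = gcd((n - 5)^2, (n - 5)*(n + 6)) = n - 5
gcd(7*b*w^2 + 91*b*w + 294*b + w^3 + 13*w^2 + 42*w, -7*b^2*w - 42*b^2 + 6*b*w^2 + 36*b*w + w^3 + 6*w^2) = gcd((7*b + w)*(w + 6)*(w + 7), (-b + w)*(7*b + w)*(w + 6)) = 7*b*w + 42*b + w^2 + 6*w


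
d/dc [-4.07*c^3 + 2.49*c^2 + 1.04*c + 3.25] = -12.21*c^2 + 4.98*c + 1.04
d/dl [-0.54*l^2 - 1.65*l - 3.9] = -1.08*l - 1.65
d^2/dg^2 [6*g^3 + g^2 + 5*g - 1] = 36*g + 2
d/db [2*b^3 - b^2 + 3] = 2*b*(3*b - 1)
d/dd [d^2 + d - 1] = 2*d + 1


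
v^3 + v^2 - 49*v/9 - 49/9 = (v - 7/3)*(v + 1)*(v + 7/3)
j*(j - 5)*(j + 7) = j^3 + 2*j^2 - 35*j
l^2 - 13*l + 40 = (l - 8)*(l - 5)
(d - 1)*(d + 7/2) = d^2 + 5*d/2 - 7/2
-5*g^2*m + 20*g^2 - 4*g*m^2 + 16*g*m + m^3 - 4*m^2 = (-5*g + m)*(g + m)*(m - 4)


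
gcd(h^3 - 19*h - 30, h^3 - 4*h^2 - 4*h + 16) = h + 2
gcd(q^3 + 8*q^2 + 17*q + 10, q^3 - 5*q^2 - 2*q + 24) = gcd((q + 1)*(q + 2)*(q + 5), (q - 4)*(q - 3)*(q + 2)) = q + 2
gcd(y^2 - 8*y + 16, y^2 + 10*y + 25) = 1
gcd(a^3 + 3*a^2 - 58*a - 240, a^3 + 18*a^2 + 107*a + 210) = a^2 + 11*a + 30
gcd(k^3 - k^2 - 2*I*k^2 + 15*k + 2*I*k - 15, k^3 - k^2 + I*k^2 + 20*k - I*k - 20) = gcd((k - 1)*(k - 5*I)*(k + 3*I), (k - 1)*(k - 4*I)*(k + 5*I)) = k - 1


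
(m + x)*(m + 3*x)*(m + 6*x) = m^3 + 10*m^2*x + 27*m*x^2 + 18*x^3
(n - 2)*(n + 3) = n^2 + n - 6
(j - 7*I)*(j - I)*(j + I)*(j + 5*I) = j^4 - 2*I*j^3 + 36*j^2 - 2*I*j + 35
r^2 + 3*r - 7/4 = (r - 1/2)*(r + 7/2)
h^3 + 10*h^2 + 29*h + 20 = (h + 1)*(h + 4)*(h + 5)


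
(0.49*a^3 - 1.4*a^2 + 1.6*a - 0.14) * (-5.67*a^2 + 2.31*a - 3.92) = -2.7783*a^5 + 9.0699*a^4 - 14.2268*a^3 + 9.9778*a^2 - 6.5954*a + 0.5488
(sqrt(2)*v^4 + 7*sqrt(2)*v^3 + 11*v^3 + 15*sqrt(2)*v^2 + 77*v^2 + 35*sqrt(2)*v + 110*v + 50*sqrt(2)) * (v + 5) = sqrt(2)*v^5 + 11*v^4 + 12*sqrt(2)*v^4 + 50*sqrt(2)*v^3 + 132*v^3 + 110*sqrt(2)*v^2 + 495*v^2 + 225*sqrt(2)*v + 550*v + 250*sqrt(2)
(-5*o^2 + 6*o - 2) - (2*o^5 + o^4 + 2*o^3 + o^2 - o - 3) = -2*o^5 - o^4 - 2*o^3 - 6*o^2 + 7*o + 1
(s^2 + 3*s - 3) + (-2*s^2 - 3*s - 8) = -s^2 - 11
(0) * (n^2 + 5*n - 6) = 0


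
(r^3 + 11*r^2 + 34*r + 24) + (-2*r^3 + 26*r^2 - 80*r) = -r^3 + 37*r^2 - 46*r + 24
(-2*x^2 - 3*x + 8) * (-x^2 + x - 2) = 2*x^4 + x^3 - 7*x^2 + 14*x - 16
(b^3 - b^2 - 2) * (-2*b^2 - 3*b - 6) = -2*b^5 - b^4 - 3*b^3 + 10*b^2 + 6*b + 12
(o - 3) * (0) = 0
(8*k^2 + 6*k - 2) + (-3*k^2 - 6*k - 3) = 5*k^2 - 5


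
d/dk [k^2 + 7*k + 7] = 2*k + 7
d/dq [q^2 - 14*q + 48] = 2*q - 14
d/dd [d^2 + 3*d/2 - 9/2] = 2*d + 3/2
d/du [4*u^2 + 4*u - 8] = 8*u + 4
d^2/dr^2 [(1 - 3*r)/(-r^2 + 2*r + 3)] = 2*((7 - 9*r)*(-r^2 + 2*r + 3) - 4*(r - 1)^2*(3*r - 1))/(-r^2 + 2*r + 3)^3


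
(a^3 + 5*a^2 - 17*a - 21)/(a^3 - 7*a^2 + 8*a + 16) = (a^2 + 4*a - 21)/(a^2 - 8*a + 16)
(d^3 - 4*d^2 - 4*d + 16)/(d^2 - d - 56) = (-d^3 + 4*d^2 + 4*d - 16)/(-d^2 + d + 56)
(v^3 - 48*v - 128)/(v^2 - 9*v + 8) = (v^2 + 8*v + 16)/(v - 1)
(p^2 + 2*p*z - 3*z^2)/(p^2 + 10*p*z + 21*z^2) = (p - z)/(p + 7*z)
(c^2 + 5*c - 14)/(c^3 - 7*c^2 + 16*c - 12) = (c + 7)/(c^2 - 5*c + 6)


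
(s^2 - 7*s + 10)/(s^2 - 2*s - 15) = (s - 2)/(s + 3)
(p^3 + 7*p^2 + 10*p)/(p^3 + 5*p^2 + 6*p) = (p + 5)/(p + 3)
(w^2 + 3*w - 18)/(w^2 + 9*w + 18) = (w - 3)/(w + 3)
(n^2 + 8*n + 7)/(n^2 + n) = (n + 7)/n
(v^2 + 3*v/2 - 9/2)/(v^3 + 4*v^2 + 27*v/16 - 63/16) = 8*(2*v - 3)/(16*v^2 + 16*v - 21)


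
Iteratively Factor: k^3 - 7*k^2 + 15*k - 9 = (k - 3)*(k^2 - 4*k + 3) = (k - 3)*(k - 1)*(k - 3)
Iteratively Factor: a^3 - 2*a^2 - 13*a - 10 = (a + 2)*(a^2 - 4*a - 5) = (a - 5)*(a + 2)*(a + 1)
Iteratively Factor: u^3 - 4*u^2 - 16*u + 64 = (u - 4)*(u^2 - 16) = (u - 4)*(u + 4)*(u - 4)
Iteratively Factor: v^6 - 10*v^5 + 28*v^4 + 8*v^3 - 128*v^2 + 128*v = (v - 2)*(v^5 - 8*v^4 + 12*v^3 + 32*v^2 - 64*v) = (v - 4)*(v - 2)*(v^4 - 4*v^3 - 4*v^2 + 16*v) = v*(v - 4)*(v - 2)*(v^3 - 4*v^2 - 4*v + 16) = v*(v - 4)^2*(v - 2)*(v^2 - 4) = v*(v - 4)^2*(v - 2)^2*(v + 2)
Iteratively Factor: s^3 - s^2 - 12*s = (s + 3)*(s^2 - 4*s) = s*(s + 3)*(s - 4)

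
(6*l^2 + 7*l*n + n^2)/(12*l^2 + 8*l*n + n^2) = (l + n)/(2*l + n)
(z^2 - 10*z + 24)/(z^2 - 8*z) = (z^2 - 10*z + 24)/(z*(z - 8))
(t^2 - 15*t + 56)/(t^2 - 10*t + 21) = (t - 8)/(t - 3)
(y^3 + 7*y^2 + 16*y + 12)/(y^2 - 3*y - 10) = (y^2 + 5*y + 6)/(y - 5)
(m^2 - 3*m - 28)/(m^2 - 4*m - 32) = (m - 7)/(m - 8)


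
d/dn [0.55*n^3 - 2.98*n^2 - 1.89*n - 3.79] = 1.65*n^2 - 5.96*n - 1.89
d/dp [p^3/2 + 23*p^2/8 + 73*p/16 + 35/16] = 3*p^2/2 + 23*p/4 + 73/16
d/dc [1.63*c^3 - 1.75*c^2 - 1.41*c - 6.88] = 4.89*c^2 - 3.5*c - 1.41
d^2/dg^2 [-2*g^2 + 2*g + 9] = -4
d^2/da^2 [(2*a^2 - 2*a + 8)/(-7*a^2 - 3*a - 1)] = 4*(70*a^3 - 567*a^2 - 273*a - 12)/(343*a^6 + 441*a^5 + 336*a^4 + 153*a^3 + 48*a^2 + 9*a + 1)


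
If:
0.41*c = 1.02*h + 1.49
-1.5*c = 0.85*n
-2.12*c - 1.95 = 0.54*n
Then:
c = -1.67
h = -2.13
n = 2.95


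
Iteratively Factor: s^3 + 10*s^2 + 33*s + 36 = (s + 3)*(s^2 + 7*s + 12) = (s + 3)*(s + 4)*(s + 3)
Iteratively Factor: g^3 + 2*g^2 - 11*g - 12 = (g - 3)*(g^2 + 5*g + 4) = (g - 3)*(g + 4)*(g + 1)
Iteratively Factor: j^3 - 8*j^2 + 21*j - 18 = (j - 2)*(j^2 - 6*j + 9) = (j - 3)*(j - 2)*(j - 3)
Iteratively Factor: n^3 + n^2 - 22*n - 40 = (n - 5)*(n^2 + 6*n + 8) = (n - 5)*(n + 2)*(n + 4)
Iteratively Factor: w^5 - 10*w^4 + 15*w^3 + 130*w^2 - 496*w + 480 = (w - 5)*(w^4 - 5*w^3 - 10*w^2 + 80*w - 96) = (w - 5)*(w - 4)*(w^3 - w^2 - 14*w + 24) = (w - 5)*(w - 4)*(w - 2)*(w^2 + w - 12) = (w - 5)*(w - 4)*(w - 3)*(w - 2)*(w + 4)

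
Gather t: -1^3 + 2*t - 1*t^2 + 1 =-t^2 + 2*t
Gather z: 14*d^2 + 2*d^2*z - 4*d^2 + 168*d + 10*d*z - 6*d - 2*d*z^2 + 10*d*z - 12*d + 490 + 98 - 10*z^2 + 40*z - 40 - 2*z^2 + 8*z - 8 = 10*d^2 + 150*d + z^2*(-2*d - 12) + z*(2*d^2 + 20*d + 48) + 540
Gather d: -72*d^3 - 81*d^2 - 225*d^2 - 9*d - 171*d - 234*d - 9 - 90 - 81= -72*d^3 - 306*d^2 - 414*d - 180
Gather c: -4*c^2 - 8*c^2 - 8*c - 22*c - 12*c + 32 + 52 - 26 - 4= -12*c^2 - 42*c + 54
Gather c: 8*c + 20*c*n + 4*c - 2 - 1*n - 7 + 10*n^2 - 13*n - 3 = c*(20*n + 12) + 10*n^2 - 14*n - 12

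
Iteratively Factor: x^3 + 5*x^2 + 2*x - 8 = (x - 1)*(x^2 + 6*x + 8) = (x - 1)*(x + 4)*(x + 2)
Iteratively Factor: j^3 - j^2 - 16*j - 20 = (j + 2)*(j^2 - 3*j - 10) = (j - 5)*(j + 2)*(j + 2)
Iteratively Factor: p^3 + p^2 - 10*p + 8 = (p - 1)*(p^2 + 2*p - 8) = (p - 1)*(p + 4)*(p - 2)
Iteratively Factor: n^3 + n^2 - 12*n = (n + 4)*(n^2 - 3*n) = n*(n + 4)*(n - 3)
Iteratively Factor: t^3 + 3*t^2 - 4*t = (t)*(t^2 + 3*t - 4) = t*(t + 4)*(t - 1)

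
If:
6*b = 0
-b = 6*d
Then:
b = 0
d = 0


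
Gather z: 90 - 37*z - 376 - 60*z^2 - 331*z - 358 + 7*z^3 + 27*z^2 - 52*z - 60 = 7*z^3 - 33*z^2 - 420*z - 704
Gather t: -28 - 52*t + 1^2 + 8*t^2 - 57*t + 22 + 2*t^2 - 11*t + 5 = 10*t^2 - 120*t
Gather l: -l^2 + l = -l^2 + l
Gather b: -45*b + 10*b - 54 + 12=-35*b - 42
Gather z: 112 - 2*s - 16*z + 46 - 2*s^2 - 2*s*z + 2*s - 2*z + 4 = -2*s^2 + z*(-2*s - 18) + 162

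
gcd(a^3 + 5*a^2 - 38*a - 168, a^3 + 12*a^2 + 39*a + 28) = a^2 + 11*a + 28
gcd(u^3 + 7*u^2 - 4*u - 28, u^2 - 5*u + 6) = u - 2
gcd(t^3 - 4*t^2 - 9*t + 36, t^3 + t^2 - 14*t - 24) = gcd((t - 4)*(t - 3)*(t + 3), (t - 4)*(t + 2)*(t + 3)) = t^2 - t - 12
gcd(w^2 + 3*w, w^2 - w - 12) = w + 3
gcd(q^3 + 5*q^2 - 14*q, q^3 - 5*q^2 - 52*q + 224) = q + 7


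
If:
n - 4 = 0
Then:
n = 4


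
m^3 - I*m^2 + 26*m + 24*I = (m - 6*I)*(m + I)*(m + 4*I)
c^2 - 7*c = c*(c - 7)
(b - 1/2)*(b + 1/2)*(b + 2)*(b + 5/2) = b^4 + 9*b^3/2 + 19*b^2/4 - 9*b/8 - 5/4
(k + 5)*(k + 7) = k^2 + 12*k + 35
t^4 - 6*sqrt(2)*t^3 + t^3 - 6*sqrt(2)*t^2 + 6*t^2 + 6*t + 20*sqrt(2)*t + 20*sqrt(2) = (t + 1)*(t - 5*sqrt(2))*(t - 2*sqrt(2))*(t + sqrt(2))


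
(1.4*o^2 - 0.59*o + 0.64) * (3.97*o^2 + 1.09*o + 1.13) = 5.558*o^4 - 0.8163*o^3 + 3.4797*o^2 + 0.0309000000000003*o + 0.7232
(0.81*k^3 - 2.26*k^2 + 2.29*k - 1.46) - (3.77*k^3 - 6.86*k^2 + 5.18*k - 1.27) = -2.96*k^3 + 4.6*k^2 - 2.89*k - 0.19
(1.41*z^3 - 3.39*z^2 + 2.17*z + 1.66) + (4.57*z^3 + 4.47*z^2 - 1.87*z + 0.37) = 5.98*z^3 + 1.08*z^2 + 0.3*z + 2.03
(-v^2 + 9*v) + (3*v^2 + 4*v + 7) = 2*v^2 + 13*v + 7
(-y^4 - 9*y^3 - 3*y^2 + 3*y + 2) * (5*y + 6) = -5*y^5 - 51*y^4 - 69*y^3 - 3*y^2 + 28*y + 12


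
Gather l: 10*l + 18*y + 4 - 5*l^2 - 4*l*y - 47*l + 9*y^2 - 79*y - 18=-5*l^2 + l*(-4*y - 37) + 9*y^2 - 61*y - 14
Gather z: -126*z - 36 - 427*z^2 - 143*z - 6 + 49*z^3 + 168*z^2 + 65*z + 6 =49*z^3 - 259*z^2 - 204*z - 36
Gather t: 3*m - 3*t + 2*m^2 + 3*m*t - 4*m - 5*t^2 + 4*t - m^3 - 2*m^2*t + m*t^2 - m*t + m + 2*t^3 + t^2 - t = -m^3 + 2*m^2 + 2*t^3 + t^2*(m - 4) + t*(-2*m^2 + 2*m)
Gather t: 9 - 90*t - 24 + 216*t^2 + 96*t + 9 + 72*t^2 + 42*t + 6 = 288*t^2 + 48*t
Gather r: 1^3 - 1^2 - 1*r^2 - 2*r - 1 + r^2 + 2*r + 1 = 0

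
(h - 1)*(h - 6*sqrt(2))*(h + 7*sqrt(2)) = h^3 - h^2 + sqrt(2)*h^2 - 84*h - sqrt(2)*h + 84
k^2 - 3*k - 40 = (k - 8)*(k + 5)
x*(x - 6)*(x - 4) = x^3 - 10*x^2 + 24*x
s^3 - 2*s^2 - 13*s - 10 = (s - 5)*(s + 1)*(s + 2)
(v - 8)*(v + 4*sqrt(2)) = v^2 - 8*v + 4*sqrt(2)*v - 32*sqrt(2)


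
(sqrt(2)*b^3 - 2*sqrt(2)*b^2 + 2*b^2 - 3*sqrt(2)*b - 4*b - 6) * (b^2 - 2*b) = sqrt(2)*b^5 - 4*sqrt(2)*b^4 + 2*b^4 - 8*b^3 + sqrt(2)*b^3 + 2*b^2 + 6*sqrt(2)*b^2 + 12*b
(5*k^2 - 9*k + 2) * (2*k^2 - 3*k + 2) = 10*k^4 - 33*k^3 + 41*k^2 - 24*k + 4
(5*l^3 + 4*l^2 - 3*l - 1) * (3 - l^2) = -5*l^5 - 4*l^4 + 18*l^3 + 13*l^2 - 9*l - 3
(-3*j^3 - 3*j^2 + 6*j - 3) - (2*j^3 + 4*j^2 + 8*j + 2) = -5*j^3 - 7*j^2 - 2*j - 5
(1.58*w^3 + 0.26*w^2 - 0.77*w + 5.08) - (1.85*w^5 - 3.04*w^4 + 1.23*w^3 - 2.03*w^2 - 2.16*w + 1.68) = -1.85*w^5 + 3.04*w^4 + 0.35*w^3 + 2.29*w^2 + 1.39*w + 3.4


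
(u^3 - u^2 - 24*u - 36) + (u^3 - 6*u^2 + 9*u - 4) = 2*u^3 - 7*u^2 - 15*u - 40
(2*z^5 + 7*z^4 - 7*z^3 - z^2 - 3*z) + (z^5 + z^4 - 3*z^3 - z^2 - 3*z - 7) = 3*z^5 + 8*z^4 - 10*z^3 - 2*z^2 - 6*z - 7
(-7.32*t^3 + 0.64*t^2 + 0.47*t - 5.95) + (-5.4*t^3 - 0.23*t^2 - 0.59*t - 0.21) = -12.72*t^3 + 0.41*t^2 - 0.12*t - 6.16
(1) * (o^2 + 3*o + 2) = o^2 + 3*o + 2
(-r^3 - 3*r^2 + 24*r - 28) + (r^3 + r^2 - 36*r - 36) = -2*r^2 - 12*r - 64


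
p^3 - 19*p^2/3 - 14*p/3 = p*(p - 7)*(p + 2/3)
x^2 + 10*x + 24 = (x + 4)*(x + 6)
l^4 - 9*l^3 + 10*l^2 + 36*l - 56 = (l - 7)*(l - 2)^2*(l + 2)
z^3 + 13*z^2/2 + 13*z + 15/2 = (z + 1)*(z + 5/2)*(z + 3)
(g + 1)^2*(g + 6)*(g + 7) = g^4 + 15*g^3 + 69*g^2 + 97*g + 42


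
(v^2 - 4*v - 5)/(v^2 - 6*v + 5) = (v + 1)/(v - 1)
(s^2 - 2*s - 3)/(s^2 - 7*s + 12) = (s + 1)/(s - 4)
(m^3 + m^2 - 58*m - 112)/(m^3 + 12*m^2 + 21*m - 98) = (m^2 - 6*m - 16)/(m^2 + 5*m - 14)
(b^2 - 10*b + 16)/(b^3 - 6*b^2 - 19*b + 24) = (b - 2)/(b^2 + 2*b - 3)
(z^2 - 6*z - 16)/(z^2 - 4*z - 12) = (z - 8)/(z - 6)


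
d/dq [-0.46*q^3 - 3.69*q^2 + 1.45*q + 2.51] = -1.38*q^2 - 7.38*q + 1.45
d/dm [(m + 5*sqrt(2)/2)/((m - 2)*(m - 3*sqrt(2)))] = (2*(m - 2)*(m - 3*sqrt(2)) - (m - 2)*(2*m + 5*sqrt(2)) - (m - 3*sqrt(2))*(2*m + 5*sqrt(2)))/(2*(m - 2)^2*(m - 3*sqrt(2))^2)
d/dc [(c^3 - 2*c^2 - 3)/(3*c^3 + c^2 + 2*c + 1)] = (7*c^4 + 4*c^3 + 26*c^2 + 2*c + 6)/(9*c^6 + 6*c^5 + 13*c^4 + 10*c^3 + 6*c^2 + 4*c + 1)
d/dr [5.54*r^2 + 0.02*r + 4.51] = 11.08*r + 0.02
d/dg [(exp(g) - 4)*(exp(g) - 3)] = (2*exp(g) - 7)*exp(g)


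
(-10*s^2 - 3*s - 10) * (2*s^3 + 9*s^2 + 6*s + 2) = -20*s^5 - 96*s^4 - 107*s^3 - 128*s^2 - 66*s - 20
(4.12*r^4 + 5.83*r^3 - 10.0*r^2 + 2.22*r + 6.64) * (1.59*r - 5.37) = 6.5508*r^5 - 12.8547*r^4 - 47.2071*r^3 + 57.2298*r^2 - 1.3638*r - 35.6568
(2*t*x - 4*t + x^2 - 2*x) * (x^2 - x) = 2*t*x^3 - 6*t*x^2 + 4*t*x + x^4 - 3*x^3 + 2*x^2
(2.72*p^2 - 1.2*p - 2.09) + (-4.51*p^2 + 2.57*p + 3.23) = -1.79*p^2 + 1.37*p + 1.14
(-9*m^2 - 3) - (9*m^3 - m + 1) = -9*m^3 - 9*m^2 + m - 4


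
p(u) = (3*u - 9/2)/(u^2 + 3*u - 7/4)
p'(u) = (-2*u - 3)*(3*u - 9/2)/(u^2 + 3*u - 7/4)^2 + 3/(u^2 + 3*u - 7/4)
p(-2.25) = 3.27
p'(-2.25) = -2.30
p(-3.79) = -12.76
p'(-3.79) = -44.55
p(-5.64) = -1.63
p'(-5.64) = -0.80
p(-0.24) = 2.16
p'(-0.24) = 1.02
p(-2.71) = 4.98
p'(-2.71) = -5.94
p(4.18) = 0.28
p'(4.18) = -0.01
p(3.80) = 0.29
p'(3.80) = -0.00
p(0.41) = 9.29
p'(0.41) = 92.35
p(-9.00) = -0.60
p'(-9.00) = -0.12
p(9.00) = 0.21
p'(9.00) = -0.01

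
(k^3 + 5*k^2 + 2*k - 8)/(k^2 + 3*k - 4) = k + 2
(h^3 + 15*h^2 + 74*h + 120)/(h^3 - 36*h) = (h^2 + 9*h + 20)/(h*(h - 6))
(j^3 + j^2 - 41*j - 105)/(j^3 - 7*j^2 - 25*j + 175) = (j + 3)/(j - 5)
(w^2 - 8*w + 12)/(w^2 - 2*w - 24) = (w - 2)/(w + 4)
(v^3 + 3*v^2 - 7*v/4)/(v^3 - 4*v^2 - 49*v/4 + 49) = v*(2*v - 1)/(2*v^2 - 15*v + 28)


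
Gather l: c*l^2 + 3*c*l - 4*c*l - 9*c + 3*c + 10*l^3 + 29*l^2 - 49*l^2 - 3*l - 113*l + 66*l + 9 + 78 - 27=-6*c + 10*l^3 + l^2*(c - 20) + l*(-c - 50) + 60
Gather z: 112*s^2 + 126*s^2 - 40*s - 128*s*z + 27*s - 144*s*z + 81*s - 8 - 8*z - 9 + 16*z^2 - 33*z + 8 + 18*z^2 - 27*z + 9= 238*s^2 + 68*s + 34*z^2 + z*(-272*s - 68)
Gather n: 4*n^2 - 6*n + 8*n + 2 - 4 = 4*n^2 + 2*n - 2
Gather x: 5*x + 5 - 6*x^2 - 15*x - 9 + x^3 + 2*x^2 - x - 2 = x^3 - 4*x^2 - 11*x - 6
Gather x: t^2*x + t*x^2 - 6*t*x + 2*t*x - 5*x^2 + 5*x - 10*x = x^2*(t - 5) + x*(t^2 - 4*t - 5)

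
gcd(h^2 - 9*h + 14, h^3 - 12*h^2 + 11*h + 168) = h - 7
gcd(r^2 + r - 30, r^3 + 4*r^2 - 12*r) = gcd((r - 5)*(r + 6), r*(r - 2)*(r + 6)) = r + 6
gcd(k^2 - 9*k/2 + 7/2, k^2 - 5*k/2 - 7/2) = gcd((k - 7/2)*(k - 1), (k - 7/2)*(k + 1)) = k - 7/2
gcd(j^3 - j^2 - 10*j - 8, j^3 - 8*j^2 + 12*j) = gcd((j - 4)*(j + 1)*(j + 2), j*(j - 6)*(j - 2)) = 1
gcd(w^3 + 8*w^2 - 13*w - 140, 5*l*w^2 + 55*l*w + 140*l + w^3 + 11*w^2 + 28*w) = w + 7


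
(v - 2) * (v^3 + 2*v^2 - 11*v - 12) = v^4 - 15*v^2 + 10*v + 24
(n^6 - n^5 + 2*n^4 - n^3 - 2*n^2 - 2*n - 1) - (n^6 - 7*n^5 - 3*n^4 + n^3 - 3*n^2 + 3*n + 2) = 6*n^5 + 5*n^4 - 2*n^3 + n^2 - 5*n - 3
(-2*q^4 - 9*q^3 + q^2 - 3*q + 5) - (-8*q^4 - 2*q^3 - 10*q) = 6*q^4 - 7*q^3 + q^2 + 7*q + 5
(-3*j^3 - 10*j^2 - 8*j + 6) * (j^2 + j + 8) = -3*j^5 - 13*j^4 - 42*j^3 - 82*j^2 - 58*j + 48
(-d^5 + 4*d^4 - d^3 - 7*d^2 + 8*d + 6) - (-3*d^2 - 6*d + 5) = -d^5 + 4*d^4 - d^3 - 4*d^2 + 14*d + 1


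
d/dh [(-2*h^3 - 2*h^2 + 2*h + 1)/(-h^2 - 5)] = 2*(h^4 + 16*h^2 + 11*h - 5)/(h^4 + 10*h^2 + 25)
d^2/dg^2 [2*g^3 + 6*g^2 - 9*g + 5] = 12*g + 12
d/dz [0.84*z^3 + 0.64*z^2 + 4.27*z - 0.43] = 2.52*z^2 + 1.28*z + 4.27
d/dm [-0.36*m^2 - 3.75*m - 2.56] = -0.72*m - 3.75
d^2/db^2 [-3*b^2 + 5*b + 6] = -6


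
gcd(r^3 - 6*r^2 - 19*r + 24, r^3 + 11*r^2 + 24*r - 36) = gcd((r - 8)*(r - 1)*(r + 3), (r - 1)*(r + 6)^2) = r - 1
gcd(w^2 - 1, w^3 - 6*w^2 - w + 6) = w^2 - 1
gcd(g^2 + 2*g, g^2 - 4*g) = g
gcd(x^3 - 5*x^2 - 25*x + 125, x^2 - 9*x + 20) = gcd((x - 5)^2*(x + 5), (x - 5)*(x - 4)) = x - 5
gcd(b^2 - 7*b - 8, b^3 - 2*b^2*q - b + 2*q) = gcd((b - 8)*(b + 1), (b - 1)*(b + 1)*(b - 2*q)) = b + 1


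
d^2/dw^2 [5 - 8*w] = 0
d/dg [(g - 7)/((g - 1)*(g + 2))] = (-g^2 + 14*g + 5)/(g^4 + 2*g^3 - 3*g^2 - 4*g + 4)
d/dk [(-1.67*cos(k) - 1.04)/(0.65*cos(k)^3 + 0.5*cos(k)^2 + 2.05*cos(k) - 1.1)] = -(2.171*cos(k)^3 + 2.863*cos(k)^2 + 1.04*cos(k) + 3.969)*sin(k)/(0.65*cos(k)^3 + 0.5*cos(k)^2 + 2.05*cos(k) - 1.1)^2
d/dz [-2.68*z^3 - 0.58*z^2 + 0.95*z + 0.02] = -8.04*z^2 - 1.16*z + 0.95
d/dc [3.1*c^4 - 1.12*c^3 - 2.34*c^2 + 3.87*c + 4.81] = 12.4*c^3 - 3.36*c^2 - 4.68*c + 3.87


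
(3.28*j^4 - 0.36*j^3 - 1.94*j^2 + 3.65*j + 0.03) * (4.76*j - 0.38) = 15.6128*j^5 - 2.96*j^4 - 9.0976*j^3 + 18.1112*j^2 - 1.2442*j - 0.0114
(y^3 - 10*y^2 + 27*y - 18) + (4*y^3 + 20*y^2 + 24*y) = 5*y^3 + 10*y^2 + 51*y - 18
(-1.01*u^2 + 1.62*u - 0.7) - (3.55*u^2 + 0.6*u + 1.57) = -4.56*u^2 + 1.02*u - 2.27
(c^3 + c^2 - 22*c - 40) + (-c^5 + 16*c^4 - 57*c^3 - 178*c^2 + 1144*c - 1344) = -c^5 + 16*c^4 - 56*c^3 - 177*c^2 + 1122*c - 1384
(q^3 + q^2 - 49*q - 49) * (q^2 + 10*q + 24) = q^5 + 11*q^4 - 15*q^3 - 515*q^2 - 1666*q - 1176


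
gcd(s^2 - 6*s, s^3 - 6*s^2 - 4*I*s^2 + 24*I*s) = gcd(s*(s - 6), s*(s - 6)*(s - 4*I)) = s^2 - 6*s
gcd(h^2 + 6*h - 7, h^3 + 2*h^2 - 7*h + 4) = h - 1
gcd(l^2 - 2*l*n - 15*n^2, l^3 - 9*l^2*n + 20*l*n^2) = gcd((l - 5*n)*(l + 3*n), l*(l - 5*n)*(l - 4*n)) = l - 5*n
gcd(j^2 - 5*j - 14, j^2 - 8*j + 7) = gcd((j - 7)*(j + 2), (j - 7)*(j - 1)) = j - 7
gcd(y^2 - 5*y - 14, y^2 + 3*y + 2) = y + 2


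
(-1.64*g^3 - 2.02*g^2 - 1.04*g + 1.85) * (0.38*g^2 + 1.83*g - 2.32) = -0.6232*g^5 - 3.7688*g^4 - 0.287000000000001*g^3 + 3.4862*g^2 + 5.7983*g - 4.292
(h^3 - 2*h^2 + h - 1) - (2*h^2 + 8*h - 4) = h^3 - 4*h^2 - 7*h + 3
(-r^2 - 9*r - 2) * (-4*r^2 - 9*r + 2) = 4*r^4 + 45*r^3 + 87*r^2 - 4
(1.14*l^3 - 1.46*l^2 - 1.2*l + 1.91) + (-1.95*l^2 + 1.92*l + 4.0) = 1.14*l^3 - 3.41*l^2 + 0.72*l + 5.91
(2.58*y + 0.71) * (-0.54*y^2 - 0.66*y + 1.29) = -1.3932*y^3 - 2.0862*y^2 + 2.8596*y + 0.9159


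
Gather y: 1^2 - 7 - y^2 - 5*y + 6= -y^2 - 5*y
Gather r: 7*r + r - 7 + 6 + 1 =8*r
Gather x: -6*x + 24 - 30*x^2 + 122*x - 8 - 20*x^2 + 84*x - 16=-50*x^2 + 200*x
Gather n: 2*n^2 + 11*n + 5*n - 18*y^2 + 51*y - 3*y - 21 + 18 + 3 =2*n^2 + 16*n - 18*y^2 + 48*y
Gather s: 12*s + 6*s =18*s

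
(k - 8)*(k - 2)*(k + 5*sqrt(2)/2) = k^3 - 10*k^2 + 5*sqrt(2)*k^2/2 - 25*sqrt(2)*k + 16*k + 40*sqrt(2)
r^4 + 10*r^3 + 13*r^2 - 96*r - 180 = (r - 3)*(r + 2)*(r + 5)*(r + 6)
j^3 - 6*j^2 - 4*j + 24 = (j - 6)*(j - 2)*(j + 2)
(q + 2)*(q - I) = q^2 + 2*q - I*q - 2*I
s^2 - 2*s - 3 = (s - 3)*(s + 1)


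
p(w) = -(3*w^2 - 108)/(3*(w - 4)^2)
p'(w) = -2*w/(w - 4)^2 + 2*(3*w^2 - 108)/(3*(w - 4)^3) = 8*w/(w - 4)^3 - 72/(w - 4)^3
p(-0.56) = 1.72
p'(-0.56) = 0.81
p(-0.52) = 1.75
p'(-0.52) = 0.82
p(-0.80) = 1.53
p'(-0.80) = 0.71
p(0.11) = 2.38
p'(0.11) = 1.21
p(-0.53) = 1.74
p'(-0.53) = 0.82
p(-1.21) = 1.27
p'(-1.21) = 0.58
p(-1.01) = 1.39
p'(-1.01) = 0.64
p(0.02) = 2.27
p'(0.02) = 1.14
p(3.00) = 27.00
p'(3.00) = 48.00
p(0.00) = 2.25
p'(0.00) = 1.12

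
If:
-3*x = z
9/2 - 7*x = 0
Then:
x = 9/14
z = -27/14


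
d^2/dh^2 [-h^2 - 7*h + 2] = -2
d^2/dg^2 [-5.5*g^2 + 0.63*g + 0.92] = -11.0000000000000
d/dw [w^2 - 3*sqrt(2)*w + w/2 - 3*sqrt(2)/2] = 2*w - 3*sqrt(2) + 1/2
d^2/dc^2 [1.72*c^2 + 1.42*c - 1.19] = 3.44000000000000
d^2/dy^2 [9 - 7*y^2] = -14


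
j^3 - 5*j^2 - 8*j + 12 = (j - 6)*(j - 1)*(j + 2)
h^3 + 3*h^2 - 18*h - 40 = (h - 4)*(h + 2)*(h + 5)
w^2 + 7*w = w*(w + 7)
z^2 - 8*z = z*(z - 8)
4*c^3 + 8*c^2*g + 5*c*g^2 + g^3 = (c + g)*(2*c + g)^2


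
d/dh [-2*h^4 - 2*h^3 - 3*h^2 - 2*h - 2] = -8*h^3 - 6*h^2 - 6*h - 2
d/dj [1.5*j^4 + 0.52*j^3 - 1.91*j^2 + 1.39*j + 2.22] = 6.0*j^3 + 1.56*j^2 - 3.82*j + 1.39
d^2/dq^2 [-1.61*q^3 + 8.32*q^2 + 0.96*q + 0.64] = 16.64 - 9.66*q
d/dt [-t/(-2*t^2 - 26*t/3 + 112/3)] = 3*(-3*t^2 - 56)/(2*(9*t^4 + 78*t^3 - 167*t^2 - 1456*t + 3136))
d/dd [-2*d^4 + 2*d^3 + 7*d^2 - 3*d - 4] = -8*d^3 + 6*d^2 + 14*d - 3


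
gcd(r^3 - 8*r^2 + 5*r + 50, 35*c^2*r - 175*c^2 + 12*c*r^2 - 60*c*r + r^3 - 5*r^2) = r - 5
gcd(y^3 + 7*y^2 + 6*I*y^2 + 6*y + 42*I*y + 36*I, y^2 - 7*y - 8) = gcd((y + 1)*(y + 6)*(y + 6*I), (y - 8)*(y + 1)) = y + 1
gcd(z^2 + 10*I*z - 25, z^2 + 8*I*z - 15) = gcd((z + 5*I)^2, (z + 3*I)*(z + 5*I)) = z + 5*I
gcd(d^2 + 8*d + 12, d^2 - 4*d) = 1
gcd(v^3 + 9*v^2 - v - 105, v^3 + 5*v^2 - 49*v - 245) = v^2 + 12*v + 35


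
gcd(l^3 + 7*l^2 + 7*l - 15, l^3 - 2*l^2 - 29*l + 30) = l^2 + 4*l - 5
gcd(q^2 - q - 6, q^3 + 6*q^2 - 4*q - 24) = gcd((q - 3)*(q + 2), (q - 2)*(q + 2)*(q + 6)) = q + 2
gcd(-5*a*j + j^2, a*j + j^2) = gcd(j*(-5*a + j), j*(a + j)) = j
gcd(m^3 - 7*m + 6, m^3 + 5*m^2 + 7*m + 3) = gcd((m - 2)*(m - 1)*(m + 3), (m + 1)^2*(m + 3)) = m + 3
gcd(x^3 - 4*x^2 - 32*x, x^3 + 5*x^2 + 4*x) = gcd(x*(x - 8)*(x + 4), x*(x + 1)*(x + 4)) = x^2 + 4*x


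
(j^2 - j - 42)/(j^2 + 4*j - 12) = (j - 7)/(j - 2)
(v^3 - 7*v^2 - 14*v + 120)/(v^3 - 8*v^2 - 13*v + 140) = (v - 6)/(v - 7)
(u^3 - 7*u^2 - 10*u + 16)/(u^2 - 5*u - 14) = (u^2 - 9*u + 8)/(u - 7)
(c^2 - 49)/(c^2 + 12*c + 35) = (c - 7)/(c + 5)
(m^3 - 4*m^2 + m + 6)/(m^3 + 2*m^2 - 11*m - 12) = (m - 2)/(m + 4)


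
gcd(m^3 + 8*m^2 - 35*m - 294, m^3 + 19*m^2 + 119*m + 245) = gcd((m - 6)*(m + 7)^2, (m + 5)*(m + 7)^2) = m^2 + 14*m + 49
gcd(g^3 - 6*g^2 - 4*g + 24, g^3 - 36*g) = g - 6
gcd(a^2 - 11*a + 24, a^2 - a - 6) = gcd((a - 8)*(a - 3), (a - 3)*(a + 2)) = a - 3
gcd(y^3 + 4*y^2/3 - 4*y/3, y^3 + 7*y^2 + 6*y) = y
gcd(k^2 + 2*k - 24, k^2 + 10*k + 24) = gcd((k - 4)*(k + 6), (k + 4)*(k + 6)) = k + 6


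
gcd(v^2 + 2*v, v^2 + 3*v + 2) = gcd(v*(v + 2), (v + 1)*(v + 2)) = v + 2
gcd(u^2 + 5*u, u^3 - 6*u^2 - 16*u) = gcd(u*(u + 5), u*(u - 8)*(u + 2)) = u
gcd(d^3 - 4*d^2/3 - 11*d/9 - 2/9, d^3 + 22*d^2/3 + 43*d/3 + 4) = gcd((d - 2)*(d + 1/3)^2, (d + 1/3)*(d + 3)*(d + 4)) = d + 1/3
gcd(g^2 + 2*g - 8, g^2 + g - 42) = 1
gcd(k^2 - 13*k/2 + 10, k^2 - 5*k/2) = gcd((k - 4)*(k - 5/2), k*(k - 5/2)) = k - 5/2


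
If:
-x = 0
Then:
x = 0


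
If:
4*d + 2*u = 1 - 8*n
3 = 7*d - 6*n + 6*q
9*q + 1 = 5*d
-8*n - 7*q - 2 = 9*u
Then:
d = 137/374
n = 133/6732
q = 311/3366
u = -1049/3366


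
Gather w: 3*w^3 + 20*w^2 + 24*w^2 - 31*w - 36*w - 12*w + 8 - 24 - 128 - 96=3*w^3 + 44*w^2 - 79*w - 240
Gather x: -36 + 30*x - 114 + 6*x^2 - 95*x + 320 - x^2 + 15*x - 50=5*x^2 - 50*x + 120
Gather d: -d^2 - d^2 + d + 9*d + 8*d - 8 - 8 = -2*d^2 + 18*d - 16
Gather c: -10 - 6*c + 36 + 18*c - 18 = 12*c + 8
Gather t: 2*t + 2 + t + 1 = 3*t + 3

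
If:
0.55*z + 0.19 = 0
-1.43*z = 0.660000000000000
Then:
No Solution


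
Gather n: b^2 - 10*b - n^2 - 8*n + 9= b^2 - 10*b - n^2 - 8*n + 9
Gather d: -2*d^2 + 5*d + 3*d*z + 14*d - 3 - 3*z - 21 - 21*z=-2*d^2 + d*(3*z + 19) - 24*z - 24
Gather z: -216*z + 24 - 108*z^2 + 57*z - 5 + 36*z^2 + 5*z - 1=-72*z^2 - 154*z + 18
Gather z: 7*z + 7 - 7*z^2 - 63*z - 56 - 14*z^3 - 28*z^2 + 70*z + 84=-14*z^3 - 35*z^2 + 14*z + 35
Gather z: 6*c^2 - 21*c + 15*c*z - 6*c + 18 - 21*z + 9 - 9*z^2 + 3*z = 6*c^2 - 27*c - 9*z^2 + z*(15*c - 18) + 27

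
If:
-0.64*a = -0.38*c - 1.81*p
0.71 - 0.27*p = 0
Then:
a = 0.59375*c + 7.4369212962963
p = 2.63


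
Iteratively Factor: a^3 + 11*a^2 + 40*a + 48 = (a + 3)*(a^2 + 8*a + 16) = (a + 3)*(a + 4)*(a + 4)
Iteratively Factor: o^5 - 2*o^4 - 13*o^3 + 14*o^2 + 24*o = (o - 4)*(o^4 + 2*o^3 - 5*o^2 - 6*o) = (o - 4)*(o - 2)*(o^3 + 4*o^2 + 3*o) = (o - 4)*(o - 2)*(o + 3)*(o^2 + o) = (o - 4)*(o - 2)*(o + 1)*(o + 3)*(o)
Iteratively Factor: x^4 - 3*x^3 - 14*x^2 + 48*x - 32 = (x - 2)*(x^3 - x^2 - 16*x + 16) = (x - 2)*(x + 4)*(x^2 - 5*x + 4) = (x - 4)*(x - 2)*(x + 4)*(x - 1)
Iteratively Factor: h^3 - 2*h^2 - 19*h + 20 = (h - 5)*(h^2 + 3*h - 4) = (h - 5)*(h - 1)*(h + 4)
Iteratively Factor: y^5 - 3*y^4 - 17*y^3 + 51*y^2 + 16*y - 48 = (y + 4)*(y^4 - 7*y^3 + 11*y^2 + 7*y - 12) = (y + 1)*(y + 4)*(y^3 - 8*y^2 + 19*y - 12) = (y - 3)*(y + 1)*(y + 4)*(y^2 - 5*y + 4) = (y - 4)*(y - 3)*(y + 1)*(y + 4)*(y - 1)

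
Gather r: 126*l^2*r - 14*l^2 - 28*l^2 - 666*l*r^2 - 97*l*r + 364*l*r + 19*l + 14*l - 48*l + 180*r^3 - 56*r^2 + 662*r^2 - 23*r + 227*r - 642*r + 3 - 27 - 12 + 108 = -42*l^2 - 15*l + 180*r^3 + r^2*(606 - 666*l) + r*(126*l^2 + 267*l - 438) + 72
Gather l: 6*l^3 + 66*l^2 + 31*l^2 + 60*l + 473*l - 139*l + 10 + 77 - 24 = 6*l^3 + 97*l^2 + 394*l + 63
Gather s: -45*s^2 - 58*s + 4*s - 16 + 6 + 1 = -45*s^2 - 54*s - 9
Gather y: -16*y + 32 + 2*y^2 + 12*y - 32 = 2*y^2 - 4*y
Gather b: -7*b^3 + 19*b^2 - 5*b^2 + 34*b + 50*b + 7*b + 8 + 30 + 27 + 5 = -7*b^3 + 14*b^2 + 91*b + 70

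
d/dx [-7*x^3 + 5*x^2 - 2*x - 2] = -21*x^2 + 10*x - 2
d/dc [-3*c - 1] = -3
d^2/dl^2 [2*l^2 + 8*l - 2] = 4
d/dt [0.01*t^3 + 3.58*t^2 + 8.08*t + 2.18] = 0.03*t^2 + 7.16*t + 8.08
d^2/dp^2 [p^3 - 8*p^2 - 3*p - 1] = 6*p - 16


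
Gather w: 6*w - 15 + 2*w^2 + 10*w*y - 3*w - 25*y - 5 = 2*w^2 + w*(10*y + 3) - 25*y - 20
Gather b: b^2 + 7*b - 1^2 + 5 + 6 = b^2 + 7*b + 10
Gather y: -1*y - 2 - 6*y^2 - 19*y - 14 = -6*y^2 - 20*y - 16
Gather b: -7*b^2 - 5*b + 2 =-7*b^2 - 5*b + 2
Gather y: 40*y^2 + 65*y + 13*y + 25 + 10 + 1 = 40*y^2 + 78*y + 36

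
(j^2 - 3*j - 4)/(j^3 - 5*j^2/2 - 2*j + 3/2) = 2*(j - 4)/(2*j^2 - 7*j + 3)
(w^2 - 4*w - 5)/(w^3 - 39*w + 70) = (w + 1)/(w^2 + 5*w - 14)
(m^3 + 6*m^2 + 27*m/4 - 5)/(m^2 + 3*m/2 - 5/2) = (m^2 + 7*m/2 - 2)/(m - 1)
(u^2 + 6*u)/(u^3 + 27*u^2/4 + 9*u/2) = 4/(4*u + 3)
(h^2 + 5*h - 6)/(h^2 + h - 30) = (h - 1)/(h - 5)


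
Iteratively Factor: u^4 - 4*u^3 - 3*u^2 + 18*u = (u - 3)*(u^3 - u^2 - 6*u) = u*(u - 3)*(u^2 - u - 6) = u*(u - 3)^2*(u + 2)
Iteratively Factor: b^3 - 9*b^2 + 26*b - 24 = (b - 4)*(b^2 - 5*b + 6) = (b - 4)*(b - 3)*(b - 2)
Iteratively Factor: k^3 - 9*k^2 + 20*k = (k)*(k^2 - 9*k + 20) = k*(k - 4)*(k - 5)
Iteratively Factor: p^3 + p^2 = (p + 1)*(p^2) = p*(p + 1)*(p)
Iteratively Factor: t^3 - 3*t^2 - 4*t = (t + 1)*(t^2 - 4*t) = (t - 4)*(t + 1)*(t)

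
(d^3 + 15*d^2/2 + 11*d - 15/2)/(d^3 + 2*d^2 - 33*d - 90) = (d - 1/2)/(d - 6)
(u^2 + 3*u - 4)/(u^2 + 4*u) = (u - 1)/u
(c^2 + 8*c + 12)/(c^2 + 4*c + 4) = (c + 6)/(c + 2)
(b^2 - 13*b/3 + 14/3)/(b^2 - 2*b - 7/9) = 3*(b - 2)/(3*b + 1)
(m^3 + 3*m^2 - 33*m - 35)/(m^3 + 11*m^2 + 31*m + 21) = (m - 5)/(m + 3)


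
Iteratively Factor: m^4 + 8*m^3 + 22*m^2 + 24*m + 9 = (m + 1)*(m^3 + 7*m^2 + 15*m + 9) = (m + 1)^2*(m^2 + 6*m + 9) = (m + 1)^2*(m + 3)*(m + 3)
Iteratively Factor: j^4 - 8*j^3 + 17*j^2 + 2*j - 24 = (j - 2)*(j^3 - 6*j^2 + 5*j + 12) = (j - 2)*(j + 1)*(j^2 - 7*j + 12) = (j - 4)*(j - 2)*(j + 1)*(j - 3)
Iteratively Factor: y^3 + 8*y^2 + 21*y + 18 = (y + 3)*(y^2 + 5*y + 6) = (y + 3)^2*(y + 2)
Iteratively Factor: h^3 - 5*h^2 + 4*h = (h - 4)*(h^2 - h) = (h - 4)*(h - 1)*(h)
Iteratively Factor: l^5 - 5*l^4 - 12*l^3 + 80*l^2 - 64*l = (l - 1)*(l^4 - 4*l^3 - 16*l^2 + 64*l) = (l - 4)*(l - 1)*(l^3 - 16*l) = l*(l - 4)*(l - 1)*(l^2 - 16) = l*(l - 4)*(l - 1)*(l + 4)*(l - 4)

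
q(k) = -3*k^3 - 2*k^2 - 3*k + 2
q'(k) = -9*k^2 - 4*k - 3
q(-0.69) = 4.10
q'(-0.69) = -4.52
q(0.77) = -2.87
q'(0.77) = -11.42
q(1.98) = -35.07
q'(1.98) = -46.20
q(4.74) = -376.64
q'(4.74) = -224.17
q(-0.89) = 5.20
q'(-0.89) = -6.57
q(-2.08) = 26.58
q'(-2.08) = -33.62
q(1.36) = -13.33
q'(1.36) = -25.09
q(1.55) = -18.63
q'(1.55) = -30.82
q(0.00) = 2.00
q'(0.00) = -3.00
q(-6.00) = 596.00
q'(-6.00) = -303.00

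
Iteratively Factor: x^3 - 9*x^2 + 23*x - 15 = (x - 1)*(x^2 - 8*x + 15) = (x - 5)*(x - 1)*(x - 3)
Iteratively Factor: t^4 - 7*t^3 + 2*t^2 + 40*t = (t - 5)*(t^3 - 2*t^2 - 8*t) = (t - 5)*(t + 2)*(t^2 - 4*t) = (t - 5)*(t - 4)*(t + 2)*(t)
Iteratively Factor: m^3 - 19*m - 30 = (m + 2)*(m^2 - 2*m - 15) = (m + 2)*(m + 3)*(m - 5)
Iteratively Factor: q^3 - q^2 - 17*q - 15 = (q + 1)*(q^2 - 2*q - 15) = (q + 1)*(q + 3)*(q - 5)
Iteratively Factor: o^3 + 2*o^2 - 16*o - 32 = (o + 4)*(o^2 - 2*o - 8) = (o + 2)*(o + 4)*(o - 4)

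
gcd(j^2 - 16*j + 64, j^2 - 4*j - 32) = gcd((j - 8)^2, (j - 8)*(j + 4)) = j - 8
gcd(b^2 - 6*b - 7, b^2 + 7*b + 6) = b + 1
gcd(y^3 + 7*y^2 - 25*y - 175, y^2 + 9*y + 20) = y + 5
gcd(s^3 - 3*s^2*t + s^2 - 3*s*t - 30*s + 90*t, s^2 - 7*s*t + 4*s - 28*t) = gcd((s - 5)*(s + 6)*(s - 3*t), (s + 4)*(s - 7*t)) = 1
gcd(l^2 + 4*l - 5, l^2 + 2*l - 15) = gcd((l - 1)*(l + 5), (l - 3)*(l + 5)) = l + 5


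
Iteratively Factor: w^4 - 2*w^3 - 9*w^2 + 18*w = (w + 3)*(w^3 - 5*w^2 + 6*w) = (w - 2)*(w + 3)*(w^2 - 3*w) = w*(w - 2)*(w + 3)*(w - 3)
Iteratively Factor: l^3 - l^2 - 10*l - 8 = (l + 2)*(l^2 - 3*l - 4) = (l - 4)*(l + 2)*(l + 1)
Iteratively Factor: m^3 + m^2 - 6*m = (m + 3)*(m^2 - 2*m) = m*(m + 3)*(m - 2)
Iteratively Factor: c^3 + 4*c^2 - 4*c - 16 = (c + 4)*(c^2 - 4) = (c - 2)*(c + 4)*(c + 2)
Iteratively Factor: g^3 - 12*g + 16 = (g - 2)*(g^2 + 2*g - 8) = (g - 2)*(g + 4)*(g - 2)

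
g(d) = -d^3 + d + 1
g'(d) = 1 - 3*d^2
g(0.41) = 1.34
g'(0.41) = 0.50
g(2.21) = -7.58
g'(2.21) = -13.65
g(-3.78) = 51.23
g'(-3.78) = -41.87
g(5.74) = -182.38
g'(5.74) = -97.84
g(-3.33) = 34.60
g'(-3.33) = -32.27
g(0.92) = 1.14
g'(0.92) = -1.54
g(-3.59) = 43.68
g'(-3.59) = -37.66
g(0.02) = 1.02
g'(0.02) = 1.00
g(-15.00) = 3361.00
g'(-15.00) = -674.00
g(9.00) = -719.00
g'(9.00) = -242.00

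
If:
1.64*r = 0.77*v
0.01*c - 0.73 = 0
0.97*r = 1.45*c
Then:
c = 73.00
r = 109.12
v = 232.42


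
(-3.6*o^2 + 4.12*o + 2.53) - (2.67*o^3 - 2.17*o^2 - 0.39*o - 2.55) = -2.67*o^3 - 1.43*o^2 + 4.51*o + 5.08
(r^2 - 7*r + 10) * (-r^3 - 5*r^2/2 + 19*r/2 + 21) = -r^5 + 9*r^4/2 + 17*r^3 - 141*r^2/2 - 52*r + 210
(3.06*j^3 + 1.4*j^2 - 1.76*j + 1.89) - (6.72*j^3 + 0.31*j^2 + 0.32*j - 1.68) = -3.66*j^3 + 1.09*j^2 - 2.08*j + 3.57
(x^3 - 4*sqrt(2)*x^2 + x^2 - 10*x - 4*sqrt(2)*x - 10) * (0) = 0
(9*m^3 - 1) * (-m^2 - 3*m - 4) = -9*m^5 - 27*m^4 - 36*m^3 + m^2 + 3*m + 4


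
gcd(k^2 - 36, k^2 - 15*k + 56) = 1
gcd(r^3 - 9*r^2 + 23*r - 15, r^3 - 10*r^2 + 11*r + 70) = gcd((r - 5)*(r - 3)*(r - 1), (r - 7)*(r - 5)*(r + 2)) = r - 5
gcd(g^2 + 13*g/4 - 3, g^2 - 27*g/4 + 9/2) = g - 3/4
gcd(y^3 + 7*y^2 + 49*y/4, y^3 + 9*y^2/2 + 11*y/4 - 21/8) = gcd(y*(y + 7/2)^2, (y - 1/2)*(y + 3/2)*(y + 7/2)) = y + 7/2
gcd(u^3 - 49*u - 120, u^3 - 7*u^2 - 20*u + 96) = u - 8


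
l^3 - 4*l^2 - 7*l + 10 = (l - 5)*(l - 1)*(l + 2)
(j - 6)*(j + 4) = j^2 - 2*j - 24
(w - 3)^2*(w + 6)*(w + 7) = w^4 + 7*w^3 - 27*w^2 - 135*w + 378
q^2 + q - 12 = (q - 3)*(q + 4)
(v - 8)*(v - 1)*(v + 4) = v^3 - 5*v^2 - 28*v + 32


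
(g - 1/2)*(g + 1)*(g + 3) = g^3 + 7*g^2/2 + g - 3/2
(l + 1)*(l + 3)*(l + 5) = l^3 + 9*l^2 + 23*l + 15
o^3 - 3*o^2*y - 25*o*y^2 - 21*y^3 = (o - 7*y)*(o + y)*(o + 3*y)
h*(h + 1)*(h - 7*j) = h^3 - 7*h^2*j + h^2 - 7*h*j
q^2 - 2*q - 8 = (q - 4)*(q + 2)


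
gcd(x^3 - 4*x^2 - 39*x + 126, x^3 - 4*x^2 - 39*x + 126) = x^3 - 4*x^2 - 39*x + 126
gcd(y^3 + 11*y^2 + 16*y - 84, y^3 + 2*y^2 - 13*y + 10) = y - 2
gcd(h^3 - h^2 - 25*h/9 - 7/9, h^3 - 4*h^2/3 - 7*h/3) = h^2 - 4*h/3 - 7/3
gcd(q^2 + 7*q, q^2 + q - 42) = q + 7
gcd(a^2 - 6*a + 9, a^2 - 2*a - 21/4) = 1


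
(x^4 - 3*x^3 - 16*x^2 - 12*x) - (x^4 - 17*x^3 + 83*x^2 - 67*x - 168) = 14*x^3 - 99*x^2 + 55*x + 168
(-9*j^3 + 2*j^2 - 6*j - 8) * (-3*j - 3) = 27*j^4 + 21*j^3 + 12*j^2 + 42*j + 24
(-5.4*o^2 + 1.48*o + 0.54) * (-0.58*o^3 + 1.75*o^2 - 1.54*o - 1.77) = 3.132*o^5 - 10.3084*o^4 + 10.5928*o^3 + 8.2238*o^2 - 3.4512*o - 0.9558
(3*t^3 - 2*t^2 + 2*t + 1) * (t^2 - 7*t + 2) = 3*t^5 - 23*t^4 + 22*t^3 - 17*t^2 - 3*t + 2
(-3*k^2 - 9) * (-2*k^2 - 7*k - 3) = 6*k^4 + 21*k^3 + 27*k^2 + 63*k + 27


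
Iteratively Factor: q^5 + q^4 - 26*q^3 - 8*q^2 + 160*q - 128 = (q + 4)*(q^4 - 3*q^3 - 14*q^2 + 48*q - 32) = (q - 4)*(q + 4)*(q^3 + q^2 - 10*q + 8) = (q - 4)*(q - 1)*(q + 4)*(q^2 + 2*q - 8) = (q - 4)*(q - 1)*(q + 4)^2*(q - 2)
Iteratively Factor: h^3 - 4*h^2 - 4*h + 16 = (h - 4)*(h^2 - 4) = (h - 4)*(h + 2)*(h - 2)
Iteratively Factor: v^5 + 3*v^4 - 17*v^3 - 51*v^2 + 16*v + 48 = (v + 4)*(v^4 - v^3 - 13*v^2 + v + 12) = (v + 3)*(v + 4)*(v^3 - 4*v^2 - v + 4) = (v - 4)*(v + 3)*(v + 4)*(v^2 - 1) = (v - 4)*(v - 1)*(v + 3)*(v + 4)*(v + 1)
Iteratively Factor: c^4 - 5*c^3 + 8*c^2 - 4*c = (c)*(c^3 - 5*c^2 + 8*c - 4) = c*(c - 2)*(c^2 - 3*c + 2) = c*(c - 2)^2*(c - 1)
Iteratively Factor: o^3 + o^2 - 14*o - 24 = (o - 4)*(o^2 + 5*o + 6) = (o - 4)*(o + 2)*(o + 3)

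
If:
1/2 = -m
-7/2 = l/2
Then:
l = -7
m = -1/2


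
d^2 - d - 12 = (d - 4)*(d + 3)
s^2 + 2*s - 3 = (s - 1)*(s + 3)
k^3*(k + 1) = k^4 + k^3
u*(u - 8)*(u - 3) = u^3 - 11*u^2 + 24*u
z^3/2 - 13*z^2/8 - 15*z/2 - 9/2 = (z/2 + 1)*(z - 6)*(z + 3/4)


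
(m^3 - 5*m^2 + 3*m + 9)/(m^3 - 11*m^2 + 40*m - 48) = (m^2 - 2*m - 3)/(m^2 - 8*m + 16)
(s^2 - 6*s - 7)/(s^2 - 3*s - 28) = (s + 1)/(s + 4)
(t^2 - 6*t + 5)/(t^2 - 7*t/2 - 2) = 2*(-t^2 + 6*t - 5)/(-2*t^2 + 7*t + 4)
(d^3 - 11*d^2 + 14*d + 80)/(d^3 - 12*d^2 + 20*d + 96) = (d - 5)/(d - 6)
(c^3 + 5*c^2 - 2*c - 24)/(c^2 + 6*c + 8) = (c^2 + c - 6)/(c + 2)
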